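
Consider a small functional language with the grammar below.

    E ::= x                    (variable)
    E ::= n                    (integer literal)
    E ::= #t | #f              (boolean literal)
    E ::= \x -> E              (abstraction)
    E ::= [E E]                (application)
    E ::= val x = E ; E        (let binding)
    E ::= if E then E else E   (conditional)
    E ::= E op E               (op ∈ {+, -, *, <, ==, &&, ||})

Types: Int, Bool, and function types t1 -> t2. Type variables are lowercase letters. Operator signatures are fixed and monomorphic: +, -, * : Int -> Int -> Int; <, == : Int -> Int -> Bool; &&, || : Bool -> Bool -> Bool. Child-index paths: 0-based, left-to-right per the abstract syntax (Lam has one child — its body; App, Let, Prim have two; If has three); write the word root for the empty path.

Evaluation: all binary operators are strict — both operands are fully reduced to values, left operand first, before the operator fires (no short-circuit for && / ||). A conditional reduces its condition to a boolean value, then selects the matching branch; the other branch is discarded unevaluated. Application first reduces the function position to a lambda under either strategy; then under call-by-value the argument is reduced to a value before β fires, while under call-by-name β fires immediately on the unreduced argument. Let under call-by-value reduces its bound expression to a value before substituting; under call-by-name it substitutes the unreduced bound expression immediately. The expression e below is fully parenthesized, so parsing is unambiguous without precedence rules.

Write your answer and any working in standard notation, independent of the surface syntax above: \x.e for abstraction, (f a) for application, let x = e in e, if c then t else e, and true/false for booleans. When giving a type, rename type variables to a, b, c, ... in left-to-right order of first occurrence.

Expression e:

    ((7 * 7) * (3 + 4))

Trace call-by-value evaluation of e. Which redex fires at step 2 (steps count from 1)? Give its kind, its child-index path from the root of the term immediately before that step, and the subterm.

Answer: delta at 1 : (3 + 4)

Derivation:
step 0: ((7 * 7) * (3 + 4))
step 1: [delta@0] (49 * (3 + 4))
step 2: [delta@1] (49 * 7)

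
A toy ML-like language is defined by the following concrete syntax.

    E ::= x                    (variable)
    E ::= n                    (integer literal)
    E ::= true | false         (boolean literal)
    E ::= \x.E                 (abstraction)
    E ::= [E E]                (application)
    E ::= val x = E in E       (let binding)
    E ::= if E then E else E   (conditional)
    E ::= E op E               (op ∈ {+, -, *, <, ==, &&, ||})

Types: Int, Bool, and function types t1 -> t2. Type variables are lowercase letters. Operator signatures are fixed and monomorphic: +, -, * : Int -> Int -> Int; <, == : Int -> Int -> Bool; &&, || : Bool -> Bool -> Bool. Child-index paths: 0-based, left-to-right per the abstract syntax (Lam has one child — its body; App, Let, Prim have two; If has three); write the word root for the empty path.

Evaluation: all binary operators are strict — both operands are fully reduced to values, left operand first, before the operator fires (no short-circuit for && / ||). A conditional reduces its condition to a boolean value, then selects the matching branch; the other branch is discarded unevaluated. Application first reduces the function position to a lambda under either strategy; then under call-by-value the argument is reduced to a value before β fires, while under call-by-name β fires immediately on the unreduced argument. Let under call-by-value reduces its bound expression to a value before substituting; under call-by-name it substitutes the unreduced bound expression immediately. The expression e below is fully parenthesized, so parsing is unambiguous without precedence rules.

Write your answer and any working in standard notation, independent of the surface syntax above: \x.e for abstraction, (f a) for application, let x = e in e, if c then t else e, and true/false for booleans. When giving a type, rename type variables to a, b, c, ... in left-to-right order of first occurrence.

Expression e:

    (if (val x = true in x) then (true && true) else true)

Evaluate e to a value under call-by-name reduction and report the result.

Answer: true

Working:
step 0: (if (let x = true in x) then (true && true) else true)
step 1: [let@0] (if true then (true && true) else true)
step 2: [if@root] (true && true)
step 3: [delta@root] true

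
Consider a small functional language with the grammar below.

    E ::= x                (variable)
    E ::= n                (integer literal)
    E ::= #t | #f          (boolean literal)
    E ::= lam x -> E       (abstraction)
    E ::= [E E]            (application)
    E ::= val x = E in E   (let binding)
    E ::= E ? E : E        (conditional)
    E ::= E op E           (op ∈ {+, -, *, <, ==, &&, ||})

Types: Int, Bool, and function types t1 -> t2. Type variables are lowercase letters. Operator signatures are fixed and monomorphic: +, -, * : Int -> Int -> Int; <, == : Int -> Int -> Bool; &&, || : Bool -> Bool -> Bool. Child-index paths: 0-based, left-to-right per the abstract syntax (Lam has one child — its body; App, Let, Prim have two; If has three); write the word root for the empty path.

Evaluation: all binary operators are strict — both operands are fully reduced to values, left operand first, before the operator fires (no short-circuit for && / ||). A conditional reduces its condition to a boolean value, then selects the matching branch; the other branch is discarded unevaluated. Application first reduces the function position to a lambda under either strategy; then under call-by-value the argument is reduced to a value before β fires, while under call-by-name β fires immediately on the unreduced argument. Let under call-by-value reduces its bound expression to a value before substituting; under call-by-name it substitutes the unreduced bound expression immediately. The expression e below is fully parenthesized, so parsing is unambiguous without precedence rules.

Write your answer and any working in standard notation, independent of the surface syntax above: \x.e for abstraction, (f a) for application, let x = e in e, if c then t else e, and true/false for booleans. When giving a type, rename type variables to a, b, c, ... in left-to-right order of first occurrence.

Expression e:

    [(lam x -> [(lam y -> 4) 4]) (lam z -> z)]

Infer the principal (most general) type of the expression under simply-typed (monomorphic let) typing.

Trace:
\y._ : b -> Int
  unify b -> Int ~ Int -> c
  unify b ~ Int
  unify Int ~ c
_ _ : Int
\x._ : a -> Int
z : d
\z._ : d -> d
  unify a -> Int ~ (d -> d) -> e
  unify a ~ d -> d
  unify Int ~ e
_ _ : Int

Answer: Int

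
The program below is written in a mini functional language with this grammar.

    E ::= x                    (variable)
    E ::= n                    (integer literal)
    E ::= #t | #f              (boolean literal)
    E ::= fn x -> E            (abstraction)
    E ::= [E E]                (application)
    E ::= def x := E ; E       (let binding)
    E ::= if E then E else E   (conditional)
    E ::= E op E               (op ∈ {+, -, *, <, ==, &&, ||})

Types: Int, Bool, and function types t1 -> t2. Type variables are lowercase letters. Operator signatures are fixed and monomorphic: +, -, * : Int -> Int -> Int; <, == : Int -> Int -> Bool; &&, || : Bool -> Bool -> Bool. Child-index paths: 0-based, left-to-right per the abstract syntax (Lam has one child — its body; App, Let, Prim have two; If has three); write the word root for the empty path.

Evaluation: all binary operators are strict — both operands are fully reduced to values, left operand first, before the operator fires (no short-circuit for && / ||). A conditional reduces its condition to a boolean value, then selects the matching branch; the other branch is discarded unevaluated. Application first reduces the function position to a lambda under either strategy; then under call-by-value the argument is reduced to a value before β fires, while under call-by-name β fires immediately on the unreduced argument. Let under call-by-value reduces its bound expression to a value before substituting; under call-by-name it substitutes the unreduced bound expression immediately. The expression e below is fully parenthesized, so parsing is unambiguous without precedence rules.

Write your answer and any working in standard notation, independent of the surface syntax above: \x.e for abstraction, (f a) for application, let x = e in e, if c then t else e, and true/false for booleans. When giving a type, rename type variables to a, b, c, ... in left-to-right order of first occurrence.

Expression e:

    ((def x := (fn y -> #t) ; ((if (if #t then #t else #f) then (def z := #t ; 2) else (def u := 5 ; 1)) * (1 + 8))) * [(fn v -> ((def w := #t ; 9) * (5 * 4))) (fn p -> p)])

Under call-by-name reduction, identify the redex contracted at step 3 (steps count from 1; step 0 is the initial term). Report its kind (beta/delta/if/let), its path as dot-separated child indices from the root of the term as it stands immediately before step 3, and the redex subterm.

Answer: if at 0.0 : (if true then (let z = true in 2) else (let u = 5 in 1))

Trace:
step 0: ((let x = (\y.true) in ((if (if true then true else false) then (let z = true in 2) else (let u = 5 in 1)) * (1 + 8))) * ((\v.((let w = true in 9) * (5 * 4))) (\p.p)))
step 1: [let@0] (((if (if true then true else false) then (let z = true in 2) else (let u = 5 in 1)) * (1 + 8)) * ((\v.((let w = true in 9) * (5 * 4))) (\p.p)))
step 2: [if@0.0.0] (((if true then (let z = true in 2) else (let u = 5 in 1)) * (1 + 8)) * ((\v.((let w = true in 9) * (5 * 4))) (\p.p)))
step 3: [if@0.0] (((let z = true in 2) * (1 + 8)) * ((\v.((let w = true in 9) * (5 * 4))) (\p.p)))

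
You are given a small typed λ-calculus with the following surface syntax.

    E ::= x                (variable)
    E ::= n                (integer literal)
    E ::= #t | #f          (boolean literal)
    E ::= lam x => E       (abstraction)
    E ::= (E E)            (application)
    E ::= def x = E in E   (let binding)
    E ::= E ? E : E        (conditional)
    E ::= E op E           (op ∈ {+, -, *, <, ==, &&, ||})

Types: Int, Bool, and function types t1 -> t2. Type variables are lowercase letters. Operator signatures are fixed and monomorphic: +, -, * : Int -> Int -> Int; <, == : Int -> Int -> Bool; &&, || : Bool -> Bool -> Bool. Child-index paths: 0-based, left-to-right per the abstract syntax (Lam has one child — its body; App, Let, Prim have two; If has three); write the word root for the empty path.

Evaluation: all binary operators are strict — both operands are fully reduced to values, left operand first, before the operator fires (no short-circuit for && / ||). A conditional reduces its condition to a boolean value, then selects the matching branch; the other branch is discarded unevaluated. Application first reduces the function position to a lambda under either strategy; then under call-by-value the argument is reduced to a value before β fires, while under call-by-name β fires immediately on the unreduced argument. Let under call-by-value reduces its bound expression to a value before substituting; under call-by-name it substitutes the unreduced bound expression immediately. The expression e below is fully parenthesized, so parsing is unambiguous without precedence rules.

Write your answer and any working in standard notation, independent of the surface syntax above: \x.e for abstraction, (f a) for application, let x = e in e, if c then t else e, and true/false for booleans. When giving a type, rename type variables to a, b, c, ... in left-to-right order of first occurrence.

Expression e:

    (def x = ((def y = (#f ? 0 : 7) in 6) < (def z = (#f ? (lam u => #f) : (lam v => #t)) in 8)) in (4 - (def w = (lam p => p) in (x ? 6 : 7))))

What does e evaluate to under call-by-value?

Trace:
step 0: (let x = ((let y = (if false then 0 else 7) in 6) < (let z = (if false then (\u.false) else (\v.true)) in 8)) in (4 - (let w = (\p.p) in (if x then 6 else 7))))
step 1: [if@0.0.0] (let x = ((let y = 7 in 6) < (let z = (if false then (\u.false) else (\v.true)) in 8)) in (4 - (let w = (\p.p) in (if x then 6 else 7))))
step 2: [let@0.0] (let x = (6 < (let z = (if false then (\u.false) else (\v.true)) in 8)) in (4 - (let w = (\p.p) in (if x then 6 else 7))))
step 3: [if@0.1.0] (let x = (6 < (let z = (\v.true) in 8)) in (4 - (let w = (\p.p) in (if x then 6 else 7))))
step 4: [let@0.1] (let x = (6 < 8) in (4 - (let w = (\p.p) in (if x then 6 else 7))))
step 5: [delta@0] (let x = true in (4 - (let w = (\p.p) in (if x then 6 else 7))))
step 6: [let@root] (4 - (let w = (\p.p) in (if true then 6 else 7)))
step 7: [let@1] (4 - (if true then 6 else 7))
step 8: [if@1] (4 - 6)
step 9: [delta@root] -2

Answer: -2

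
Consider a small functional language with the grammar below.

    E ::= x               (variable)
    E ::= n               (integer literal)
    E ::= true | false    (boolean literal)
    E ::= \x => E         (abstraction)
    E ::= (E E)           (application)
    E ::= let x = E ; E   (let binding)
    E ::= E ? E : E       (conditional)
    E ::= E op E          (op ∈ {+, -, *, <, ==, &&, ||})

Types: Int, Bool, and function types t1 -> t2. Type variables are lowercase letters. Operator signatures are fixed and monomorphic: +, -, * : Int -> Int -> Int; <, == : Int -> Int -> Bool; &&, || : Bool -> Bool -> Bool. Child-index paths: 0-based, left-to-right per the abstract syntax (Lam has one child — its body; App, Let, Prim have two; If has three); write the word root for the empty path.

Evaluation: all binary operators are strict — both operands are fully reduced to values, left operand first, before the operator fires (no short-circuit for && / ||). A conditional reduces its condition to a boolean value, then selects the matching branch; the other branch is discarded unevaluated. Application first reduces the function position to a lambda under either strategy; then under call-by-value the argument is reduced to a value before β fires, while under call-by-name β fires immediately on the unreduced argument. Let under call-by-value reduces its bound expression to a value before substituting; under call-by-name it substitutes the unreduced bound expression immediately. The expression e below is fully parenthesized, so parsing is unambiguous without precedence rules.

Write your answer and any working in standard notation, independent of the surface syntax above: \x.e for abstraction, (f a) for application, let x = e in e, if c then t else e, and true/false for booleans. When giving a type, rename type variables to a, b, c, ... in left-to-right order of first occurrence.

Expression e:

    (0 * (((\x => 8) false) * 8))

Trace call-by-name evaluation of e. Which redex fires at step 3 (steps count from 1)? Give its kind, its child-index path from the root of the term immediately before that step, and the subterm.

Answer: delta at root : (0 * 64)

Trace:
step 0: (0 * (((\x.8) false) * 8))
step 1: [beta@1.0] (0 * (8 * 8))
step 2: [delta@1] (0 * 64)
step 3: [delta@root] 0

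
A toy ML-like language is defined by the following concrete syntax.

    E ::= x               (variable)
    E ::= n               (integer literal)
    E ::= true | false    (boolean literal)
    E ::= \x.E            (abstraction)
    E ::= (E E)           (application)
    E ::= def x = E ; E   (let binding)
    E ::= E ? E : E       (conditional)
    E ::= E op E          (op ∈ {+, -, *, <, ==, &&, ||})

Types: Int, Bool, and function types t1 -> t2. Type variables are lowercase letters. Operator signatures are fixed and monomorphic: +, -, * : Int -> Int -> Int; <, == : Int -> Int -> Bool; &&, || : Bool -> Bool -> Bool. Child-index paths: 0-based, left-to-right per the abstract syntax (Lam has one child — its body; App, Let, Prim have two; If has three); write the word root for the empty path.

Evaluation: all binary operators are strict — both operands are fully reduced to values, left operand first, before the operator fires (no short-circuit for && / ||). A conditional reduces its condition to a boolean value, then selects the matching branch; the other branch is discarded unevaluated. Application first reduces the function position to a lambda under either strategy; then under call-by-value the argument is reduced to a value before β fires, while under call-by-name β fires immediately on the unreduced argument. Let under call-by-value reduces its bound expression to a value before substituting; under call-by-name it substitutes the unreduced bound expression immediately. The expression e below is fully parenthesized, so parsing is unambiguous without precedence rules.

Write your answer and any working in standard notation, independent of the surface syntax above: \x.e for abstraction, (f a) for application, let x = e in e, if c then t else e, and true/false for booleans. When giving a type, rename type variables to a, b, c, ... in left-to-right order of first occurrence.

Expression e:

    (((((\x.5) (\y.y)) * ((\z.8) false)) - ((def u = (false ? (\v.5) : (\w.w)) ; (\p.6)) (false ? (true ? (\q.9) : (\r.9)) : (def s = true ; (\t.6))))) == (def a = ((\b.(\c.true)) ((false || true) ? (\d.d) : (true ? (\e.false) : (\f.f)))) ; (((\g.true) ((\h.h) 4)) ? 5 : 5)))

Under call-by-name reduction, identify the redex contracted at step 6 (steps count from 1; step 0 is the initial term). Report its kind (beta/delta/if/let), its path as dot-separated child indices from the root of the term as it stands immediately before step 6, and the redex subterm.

Derivation:
step 0: (((((\x.5) (\y.y)) * ((\z.8) false)) - ((let u = (if false then (\v.5) else (\w.w)) in (\p.6)) (if false then (if true then (\q.9) else (\r.9)) else (let s = true in (\t.6))))) == (let a = ((\b.(\c.true)) (if (false || true) then (\d.d) else (if true then (\e.false) else (\f.f)))) in (if ((\g.true) ((\h.h) 4)) then 5 else 5)))
step 1: [beta@0.0.0] (((5 * ((\z.8) false)) - ((let u = (if false then (\v.5) else (\w.w)) in (\p.6)) (if false then (if true then (\q.9) else (\r.9)) else (let s = true in (\t.6))))) == (let a = ((\b.(\c.true)) (if (false || true) then (\d.d) else (if true then (\e.false) else (\f.f)))) in (if ((\g.true) ((\h.h) 4)) then 5 else 5)))
step 2: [beta@0.0.1] (((5 * 8) - ((let u = (if false then (\v.5) else (\w.w)) in (\p.6)) (if false then (if true then (\q.9) else (\r.9)) else (let s = true in (\t.6))))) == (let a = ((\b.(\c.true)) (if (false || true) then (\d.d) else (if true then (\e.false) else (\f.f)))) in (if ((\g.true) ((\h.h) 4)) then 5 else 5)))
step 3: [delta@0.0] ((40 - ((let u = (if false then (\v.5) else (\w.w)) in (\p.6)) (if false then (if true then (\q.9) else (\r.9)) else (let s = true in (\t.6))))) == (let a = ((\b.(\c.true)) (if (false || true) then (\d.d) else (if true then (\e.false) else (\f.f)))) in (if ((\g.true) ((\h.h) 4)) then 5 else 5)))
step 4: [let@0.1.0] ((40 - ((\p.6) (if false then (if true then (\q.9) else (\r.9)) else (let s = true in (\t.6))))) == (let a = ((\b.(\c.true)) (if (false || true) then (\d.d) else (if true then (\e.false) else (\f.f)))) in (if ((\g.true) ((\h.h) 4)) then 5 else 5)))
step 5: [beta@0.1] ((40 - 6) == (let a = ((\b.(\c.true)) (if (false || true) then (\d.d) else (if true then (\e.false) else (\f.f)))) in (if ((\g.true) ((\h.h) 4)) then 5 else 5)))
step 6: [delta@0] (34 == (let a = ((\b.(\c.true)) (if (false || true) then (\d.d) else (if true then (\e.false) else (\f.f)))) in (if ((\g.true) ((\h.h) 4)) then 5 else 5)))

Answer: delta at 0 : (40 - 6)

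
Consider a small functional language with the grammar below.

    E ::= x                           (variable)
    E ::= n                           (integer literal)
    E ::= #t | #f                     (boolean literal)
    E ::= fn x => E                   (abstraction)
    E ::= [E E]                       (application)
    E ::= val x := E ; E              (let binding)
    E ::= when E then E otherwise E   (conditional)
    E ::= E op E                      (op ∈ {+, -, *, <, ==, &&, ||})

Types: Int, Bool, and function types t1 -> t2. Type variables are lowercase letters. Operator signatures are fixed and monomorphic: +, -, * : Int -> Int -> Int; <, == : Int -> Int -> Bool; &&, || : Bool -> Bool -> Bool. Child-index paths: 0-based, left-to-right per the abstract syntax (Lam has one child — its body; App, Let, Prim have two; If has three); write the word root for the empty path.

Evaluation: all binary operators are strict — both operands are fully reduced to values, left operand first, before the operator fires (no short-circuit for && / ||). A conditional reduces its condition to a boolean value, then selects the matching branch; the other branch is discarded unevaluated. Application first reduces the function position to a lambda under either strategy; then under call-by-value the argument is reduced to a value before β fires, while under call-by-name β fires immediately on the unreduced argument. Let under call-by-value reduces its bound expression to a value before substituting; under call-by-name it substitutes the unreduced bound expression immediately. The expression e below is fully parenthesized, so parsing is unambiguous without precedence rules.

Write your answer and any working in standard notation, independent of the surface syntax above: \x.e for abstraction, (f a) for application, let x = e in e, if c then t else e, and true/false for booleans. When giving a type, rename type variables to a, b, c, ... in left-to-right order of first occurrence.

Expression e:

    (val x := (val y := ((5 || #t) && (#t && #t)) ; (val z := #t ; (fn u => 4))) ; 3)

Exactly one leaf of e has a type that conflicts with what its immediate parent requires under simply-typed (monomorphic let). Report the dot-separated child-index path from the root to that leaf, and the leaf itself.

Derivation:
  unify Int ~ Bool
  FAIL: mismatch Int ~ Bool

Answer: 0.0.0.0 : 5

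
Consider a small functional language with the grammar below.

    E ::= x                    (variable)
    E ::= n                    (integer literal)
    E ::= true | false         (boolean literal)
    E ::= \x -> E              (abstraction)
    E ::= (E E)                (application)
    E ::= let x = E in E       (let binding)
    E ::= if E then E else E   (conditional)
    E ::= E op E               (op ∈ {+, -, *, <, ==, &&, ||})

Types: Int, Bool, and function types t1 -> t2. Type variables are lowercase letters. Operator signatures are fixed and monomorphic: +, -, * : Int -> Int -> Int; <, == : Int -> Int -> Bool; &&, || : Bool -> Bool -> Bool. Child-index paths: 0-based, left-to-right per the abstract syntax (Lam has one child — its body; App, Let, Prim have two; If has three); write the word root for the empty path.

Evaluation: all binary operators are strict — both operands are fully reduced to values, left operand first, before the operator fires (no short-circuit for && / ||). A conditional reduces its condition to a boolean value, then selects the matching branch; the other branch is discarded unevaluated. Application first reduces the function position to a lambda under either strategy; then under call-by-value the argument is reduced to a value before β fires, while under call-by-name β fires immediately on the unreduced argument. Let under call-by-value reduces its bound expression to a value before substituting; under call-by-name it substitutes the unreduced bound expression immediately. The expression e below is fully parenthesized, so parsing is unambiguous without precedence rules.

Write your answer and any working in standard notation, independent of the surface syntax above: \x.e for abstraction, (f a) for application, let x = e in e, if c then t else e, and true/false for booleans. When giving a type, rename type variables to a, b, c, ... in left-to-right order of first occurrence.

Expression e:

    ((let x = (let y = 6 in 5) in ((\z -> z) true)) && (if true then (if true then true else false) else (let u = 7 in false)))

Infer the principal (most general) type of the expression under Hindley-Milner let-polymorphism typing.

Answer: Bool

Trace:
let y : Int
let x : Int
z : a
\z._ : a -> a
  unify a -> a ~ Bool -> b
  unify a ~ Bool
  unify Bool ~ b
_ _ : Bool
  unify Bool ~ Bool
  unify Bool ~ Bool
  unify Bool ~ Bool
  unify Bool ~ Bool
let u : Int
  unify Bool ~ Bool
  unify Bool ~ Bool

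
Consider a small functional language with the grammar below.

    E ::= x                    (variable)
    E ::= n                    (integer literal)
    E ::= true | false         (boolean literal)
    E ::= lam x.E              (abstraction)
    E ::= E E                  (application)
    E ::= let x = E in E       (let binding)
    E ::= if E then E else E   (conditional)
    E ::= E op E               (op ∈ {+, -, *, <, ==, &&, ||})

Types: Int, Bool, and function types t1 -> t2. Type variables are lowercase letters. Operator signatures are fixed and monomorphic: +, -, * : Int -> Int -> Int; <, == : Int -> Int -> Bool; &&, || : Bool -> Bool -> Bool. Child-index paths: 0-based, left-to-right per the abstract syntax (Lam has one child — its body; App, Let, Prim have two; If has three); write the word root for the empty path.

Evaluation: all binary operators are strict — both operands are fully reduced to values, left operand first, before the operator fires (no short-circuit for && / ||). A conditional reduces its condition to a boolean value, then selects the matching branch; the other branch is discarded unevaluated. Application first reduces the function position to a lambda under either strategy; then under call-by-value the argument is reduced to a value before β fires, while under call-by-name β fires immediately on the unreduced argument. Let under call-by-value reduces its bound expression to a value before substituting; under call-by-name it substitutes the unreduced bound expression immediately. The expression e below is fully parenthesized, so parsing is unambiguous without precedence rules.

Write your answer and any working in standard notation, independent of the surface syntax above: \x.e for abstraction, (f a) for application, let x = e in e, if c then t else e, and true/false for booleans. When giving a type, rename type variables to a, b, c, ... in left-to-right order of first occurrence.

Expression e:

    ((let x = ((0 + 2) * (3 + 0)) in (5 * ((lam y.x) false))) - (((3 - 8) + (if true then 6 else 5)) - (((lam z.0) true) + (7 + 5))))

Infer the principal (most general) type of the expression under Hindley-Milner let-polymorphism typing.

Answer: Int

Trace:
  unify Int ~ Int
  unify Int ~ Int
  unify Int ~ Int
  unify Int ~ Int
  unify Int ~ Int
  unify Int ~ Int
let x : Int
  unify Int ~ Int
x : Int
\y._ : a -> Int
  unify a -> Int ~ Bool -> b
  unify a ~ Bool
  unify Int ~ b
_ _ : Int
  unify Int ~ Int
  unify Int ~ Int
  unify Int ~ Int
  unify Int ~ Int
  unify Int ~ Int
  unify Bool ~ Bool
  unify Int ~ Int
  unify Int ~ Int
  unify Int ~ Int
\z._ : c -> Int
  unify c -> Int ~ Bool -> d
  unify c ~ Bool
  unify Int ~ d
_ _ : Int
  unify Int ~ Int
  unify Int ~ Int
  unify Int ~ Int
  unify Int ~ Int
  unify Int ~ Int
  unify Int ~ Int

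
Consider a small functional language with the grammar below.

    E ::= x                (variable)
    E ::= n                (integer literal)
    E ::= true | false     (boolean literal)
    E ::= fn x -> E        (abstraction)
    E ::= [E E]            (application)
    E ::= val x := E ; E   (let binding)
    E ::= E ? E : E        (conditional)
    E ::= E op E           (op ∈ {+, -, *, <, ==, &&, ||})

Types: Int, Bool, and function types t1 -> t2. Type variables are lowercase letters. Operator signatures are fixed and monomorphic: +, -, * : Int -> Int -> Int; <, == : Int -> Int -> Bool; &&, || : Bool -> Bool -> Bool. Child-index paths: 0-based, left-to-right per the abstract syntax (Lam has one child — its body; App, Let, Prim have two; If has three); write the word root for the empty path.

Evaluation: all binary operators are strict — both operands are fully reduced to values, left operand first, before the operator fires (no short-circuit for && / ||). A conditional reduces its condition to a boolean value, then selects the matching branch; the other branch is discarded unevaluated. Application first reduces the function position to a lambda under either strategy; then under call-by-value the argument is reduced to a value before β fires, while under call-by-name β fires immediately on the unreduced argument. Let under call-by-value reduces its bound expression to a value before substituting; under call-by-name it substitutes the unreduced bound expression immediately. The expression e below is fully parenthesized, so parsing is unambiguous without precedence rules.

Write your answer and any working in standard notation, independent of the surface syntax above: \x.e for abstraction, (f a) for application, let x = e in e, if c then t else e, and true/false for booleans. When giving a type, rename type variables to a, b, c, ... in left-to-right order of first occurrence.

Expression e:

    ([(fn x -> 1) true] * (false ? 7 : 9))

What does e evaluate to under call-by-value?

Working:
step 0: (((\x.1) true) * (if false then 7 else 9))
step 1: [beta@0] (1 * (if false then 7 else 9))
step 2: [if@1] (1 * 9)
step 3: [delta@root] 9

Answer: 9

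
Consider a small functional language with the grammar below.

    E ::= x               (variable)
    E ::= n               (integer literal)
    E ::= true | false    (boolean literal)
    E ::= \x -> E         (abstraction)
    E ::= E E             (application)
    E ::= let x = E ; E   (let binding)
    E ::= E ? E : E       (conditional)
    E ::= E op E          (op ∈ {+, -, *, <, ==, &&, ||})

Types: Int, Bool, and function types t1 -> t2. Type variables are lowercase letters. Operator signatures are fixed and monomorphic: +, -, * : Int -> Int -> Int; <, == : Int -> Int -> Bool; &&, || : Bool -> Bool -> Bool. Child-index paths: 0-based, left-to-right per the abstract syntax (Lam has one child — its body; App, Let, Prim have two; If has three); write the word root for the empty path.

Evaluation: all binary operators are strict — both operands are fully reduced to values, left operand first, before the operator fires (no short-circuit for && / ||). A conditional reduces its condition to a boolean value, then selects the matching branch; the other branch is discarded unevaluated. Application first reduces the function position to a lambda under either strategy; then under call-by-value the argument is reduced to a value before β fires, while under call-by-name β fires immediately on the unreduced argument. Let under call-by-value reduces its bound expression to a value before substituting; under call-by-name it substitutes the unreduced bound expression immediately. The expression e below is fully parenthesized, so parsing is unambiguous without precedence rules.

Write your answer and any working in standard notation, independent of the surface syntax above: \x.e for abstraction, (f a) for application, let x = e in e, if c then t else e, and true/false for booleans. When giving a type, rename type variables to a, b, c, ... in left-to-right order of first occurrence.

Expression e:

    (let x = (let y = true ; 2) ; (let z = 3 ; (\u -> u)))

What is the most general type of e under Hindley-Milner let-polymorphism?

Derivation:
let y : Bool
let x : Int
let z : Int
u : a
\u._ : a -> a

Answer: a -> a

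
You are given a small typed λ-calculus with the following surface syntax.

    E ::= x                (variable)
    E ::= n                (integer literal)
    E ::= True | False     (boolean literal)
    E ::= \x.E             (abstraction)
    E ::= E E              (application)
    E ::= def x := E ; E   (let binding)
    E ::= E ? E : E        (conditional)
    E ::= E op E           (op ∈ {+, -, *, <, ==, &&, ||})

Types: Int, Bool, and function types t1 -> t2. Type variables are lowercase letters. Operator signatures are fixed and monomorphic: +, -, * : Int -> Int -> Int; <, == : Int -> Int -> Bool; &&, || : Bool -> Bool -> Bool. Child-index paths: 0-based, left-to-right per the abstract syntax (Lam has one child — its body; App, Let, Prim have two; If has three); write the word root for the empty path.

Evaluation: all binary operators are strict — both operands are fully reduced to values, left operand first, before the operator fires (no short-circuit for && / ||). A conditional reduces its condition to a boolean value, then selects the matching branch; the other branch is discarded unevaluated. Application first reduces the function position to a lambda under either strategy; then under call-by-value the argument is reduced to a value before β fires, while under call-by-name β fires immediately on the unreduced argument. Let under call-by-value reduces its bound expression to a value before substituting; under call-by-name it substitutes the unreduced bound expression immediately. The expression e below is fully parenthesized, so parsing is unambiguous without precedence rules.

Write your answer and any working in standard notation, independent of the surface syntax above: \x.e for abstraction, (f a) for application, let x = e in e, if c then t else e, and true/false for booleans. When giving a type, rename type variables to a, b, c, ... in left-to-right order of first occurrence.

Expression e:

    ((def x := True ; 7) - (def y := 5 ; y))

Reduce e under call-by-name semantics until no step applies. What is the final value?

Derivation:
step 0: ((let x = true in 7) - (let y = 5 in y))
step 1: [let@0] (7 - (let y = 5 in y))
step 2: [let@1] (7 - 5)
step 3: [delta@root] 2

Answer: 2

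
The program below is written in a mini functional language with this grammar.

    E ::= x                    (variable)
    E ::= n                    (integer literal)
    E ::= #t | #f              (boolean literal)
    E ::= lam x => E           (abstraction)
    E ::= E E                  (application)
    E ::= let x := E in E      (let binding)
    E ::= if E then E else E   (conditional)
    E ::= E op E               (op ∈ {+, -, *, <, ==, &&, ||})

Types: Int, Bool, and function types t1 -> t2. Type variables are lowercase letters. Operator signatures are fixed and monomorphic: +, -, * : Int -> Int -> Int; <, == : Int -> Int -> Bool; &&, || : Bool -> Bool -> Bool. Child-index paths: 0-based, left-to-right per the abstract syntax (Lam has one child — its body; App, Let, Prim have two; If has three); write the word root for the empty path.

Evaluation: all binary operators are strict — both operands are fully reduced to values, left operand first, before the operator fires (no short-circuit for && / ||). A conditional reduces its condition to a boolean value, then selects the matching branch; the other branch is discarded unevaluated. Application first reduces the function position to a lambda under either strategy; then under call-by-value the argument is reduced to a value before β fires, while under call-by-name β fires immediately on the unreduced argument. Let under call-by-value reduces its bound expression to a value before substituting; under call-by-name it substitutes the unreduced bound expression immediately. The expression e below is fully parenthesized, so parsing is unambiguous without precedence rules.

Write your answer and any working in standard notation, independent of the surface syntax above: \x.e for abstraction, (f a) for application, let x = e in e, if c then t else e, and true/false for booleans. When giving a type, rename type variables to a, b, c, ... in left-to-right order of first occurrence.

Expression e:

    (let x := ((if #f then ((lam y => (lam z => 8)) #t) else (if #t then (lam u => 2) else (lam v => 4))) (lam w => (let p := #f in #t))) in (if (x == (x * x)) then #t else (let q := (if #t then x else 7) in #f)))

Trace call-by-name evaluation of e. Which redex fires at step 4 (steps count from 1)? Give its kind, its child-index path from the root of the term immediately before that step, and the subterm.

Answer: beta at 0.0 : ((\u.2) (\w.(let p = false in true)))

Derivation:
step 0: (let x = ((if false then ((\y.(\z.8)) true) else (if true then (\u.2) else (\v.4))) (\w.(let p = false in true))) in (if (x == (x * x)) then true else (let q = (if true then x else 7) in false)))
step 1: [let@root] (if (((if false then ((\y.(\z.8)) true) else (if true then (\u.2) else (\v.4))) (\w.(let p = false in true))) == (((if false then ((\y.(\z.8)) true) else (if true then (\u.2) else (\v.4))) (\w.(let p = false in true))) * ((if false then ((\y.(\z.8)) true) else (if true then (\u.2) else (\v.4))) (\w.(let p = false in true))))) then true else (let q = (if true then ((if false then ((\y.(\z.8)) true) else (if true then (\u.2) else (\v.4))) (\w.(let p = false in true))) else 7) in false))
step 2: [if@0.0.0] (if (((if true then (\u.2) else (\v.4)) (\w.(let p = false in true))) == (((if false then ((\y.(\z.8)) true) else (if true then (\u.2) else (\v.4))) (\w.(let p = false in true))) * ((if false then ((\y.(\z.8)) true) else (if true then (\u.2) else (\v.4))) (\w.(let p = false in true))))) then true else (let q = (if true then ((if false then ((\y.(\z.8)) true) else (if true then (\u.2) else (\v.4))) (\w.(let p = false in true))) else 7) in false))
step 3: [if@0.0.0] (if (((\u.2) (\w.(let p = false in true))) == (((if false then ((\y.(\z.8)) true) else (if true then (\u.2) else (\v.4))) (\w.(let p = false in true))) * ((if false then ((\y.(\z.8)) true) else (if true then (\u.2) else (\v.4))) (\w.(let p = false in true))))) then true else (let q = (if true then ((if false then ((\y.(\z.8)) true) else (if true then (\u.2) else (\v.4))) (\w.(let p = false in true))) else 7) in false))
step 4: [beta@0.0] (if (2 == (((if false then ((\y.(\z.8)) true) else (if true then (\u.2) else (\v.4))) (\w.(let p = false in true))) * ((if false then ((\y.(\z.8)) true) else (if true then (\u.2) else (\v.4))) (\w.(let p = false in true))))) then true else (let q = (if true then ((if false then ((\y.(\z.8)) true) else (if true then (\u.2) else (\v.4))) (\w.(let p = false in true))) else 7) in false))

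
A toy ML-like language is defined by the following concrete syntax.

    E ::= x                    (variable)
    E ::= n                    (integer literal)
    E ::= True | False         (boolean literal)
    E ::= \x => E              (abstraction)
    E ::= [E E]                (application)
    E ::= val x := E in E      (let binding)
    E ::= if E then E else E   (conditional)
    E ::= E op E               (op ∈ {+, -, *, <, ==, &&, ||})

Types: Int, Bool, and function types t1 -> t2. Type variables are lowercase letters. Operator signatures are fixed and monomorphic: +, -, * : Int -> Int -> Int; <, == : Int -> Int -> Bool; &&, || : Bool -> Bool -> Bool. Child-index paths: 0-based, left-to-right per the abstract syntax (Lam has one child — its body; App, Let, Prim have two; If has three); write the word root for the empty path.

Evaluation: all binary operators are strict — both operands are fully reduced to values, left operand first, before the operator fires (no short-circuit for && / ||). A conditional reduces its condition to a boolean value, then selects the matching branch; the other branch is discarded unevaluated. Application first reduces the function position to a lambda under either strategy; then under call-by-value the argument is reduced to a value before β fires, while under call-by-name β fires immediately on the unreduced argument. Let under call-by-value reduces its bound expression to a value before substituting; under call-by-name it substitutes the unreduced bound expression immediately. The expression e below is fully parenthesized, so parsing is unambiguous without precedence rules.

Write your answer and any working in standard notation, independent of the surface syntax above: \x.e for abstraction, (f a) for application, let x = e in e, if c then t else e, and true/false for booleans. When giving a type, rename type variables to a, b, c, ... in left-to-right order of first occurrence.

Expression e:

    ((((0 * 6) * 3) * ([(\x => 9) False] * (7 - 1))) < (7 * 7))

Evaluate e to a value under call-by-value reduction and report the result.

Derivation:
step 0: ((((0 * 6) * 3) * (((\x.9) false) * (7 - 1))) < (7 * 7))
step 1: [delta@0.0.0] (((0 * 3) * (((\x.9) false) * (7 - 1))) < (7 * 7))
step 2: [delta@0.0] ((0 * (((\x.9) false) * (7 - 1))) < (7 * 7))
step 3: [beta@0.1.0] ((0 * (9 * (7 - 1))) < (7 * 7))
step 4: [delta@0.1.1] ((0 * (9 * 6)) < (7 * 7))
step 5: [delta@0.1] ((0 * 54) < (7 * 7))
step 6: [delta@0] (0 < (7 * 7))
step 7: [delta@1] (0 < 49)
step 8: [delta@root] true

Answer: true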